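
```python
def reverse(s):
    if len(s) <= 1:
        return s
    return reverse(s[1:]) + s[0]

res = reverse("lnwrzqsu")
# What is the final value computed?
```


reverse("lnwrzqsu")
= reverse("nwrzqsu") + "l"
= reverse("wrzqsu") + "n" + "l"
= reverse("rzqsu") + "w" + "n" + "l"
= reverse("zqsu") + "r" + "w" + "n" + "l"
= reverse("qsu") + "z" + "r" + "w" + "n" + "l"
= reverse("su") + "q" + "z" + "r" + "w" + "n" + "l"
= reverse("u") + "s" + "q" + "z" + "r" + "w" + "n" + "l"
= "u" + "s" + "q" + "z" + "r" + "w" + "n" + "l"
= "usqzrwnl"


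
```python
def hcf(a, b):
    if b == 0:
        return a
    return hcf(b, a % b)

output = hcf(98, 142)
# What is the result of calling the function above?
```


hcf(98, 142)
= hcf(142, 98 % 142) = hcf(142, 98)
= hcf(98, 142 % 98) = hcf(98, 44)
= hcf(44, 98 % 44) = hcf(44, 10)
= hcf(10, 44 % 10) = hcf(10, 4)
= hcf(4, 10 % 4) = hcf(4, 2)
= hcf(2, 4 % 2) = hcf(2, 0)
b == 0, return a = 2


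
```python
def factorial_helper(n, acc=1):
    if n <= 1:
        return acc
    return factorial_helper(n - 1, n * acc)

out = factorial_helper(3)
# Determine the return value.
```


factorial_helper(3, 1)
= factorial_helper(2, 3 * 1) = factorial_helper(2, 3)
= factorial_helper(1, 2 * 3) = factorial_helper(1, 6)
n <= 1, return acc = 6


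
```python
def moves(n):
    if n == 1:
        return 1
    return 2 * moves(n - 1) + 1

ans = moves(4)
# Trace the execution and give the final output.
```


moves(4)
= 2 * moves(3) + 1
= 2 * (2 * moves(2) + 1) + 1
= 2 * (2 * (2 * moves(1) + 1) + 1) + 1
Now compute bottom-up:
moves(1) = 1
moves(2) = 2 * 1 + 1 = 3
moves(3) = 2 * 3 + 1 = 7
moves(4) = 2 * 7 + 1 = 15
= 15


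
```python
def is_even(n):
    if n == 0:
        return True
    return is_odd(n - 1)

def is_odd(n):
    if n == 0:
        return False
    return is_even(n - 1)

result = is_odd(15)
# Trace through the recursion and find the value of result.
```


is_odd(15)
= is_even(14)
= is_odd(13)
= is_even(12)
= is_odd(11)
= is_even(10)
= is_odd(9)
= is_even(8)
= is_odd(7)
= is_even(6)
= is_odd(5)
= is_even(4)
= is_odd(3)
= is_even(2)
= is_odd(1)
= is_even(0)
n == 0: return True
= True


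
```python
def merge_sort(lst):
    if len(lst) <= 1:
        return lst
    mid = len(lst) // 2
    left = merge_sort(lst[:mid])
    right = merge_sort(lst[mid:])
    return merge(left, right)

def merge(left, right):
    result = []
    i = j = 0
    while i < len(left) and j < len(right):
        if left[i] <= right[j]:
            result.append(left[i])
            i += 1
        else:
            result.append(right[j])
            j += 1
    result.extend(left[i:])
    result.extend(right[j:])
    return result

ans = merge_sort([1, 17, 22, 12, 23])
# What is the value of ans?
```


merge_sort([1, 17, 22, 12, 23])
Split into [1, 17] and [22, 12, 23]
Left sorted: [1, 17]
Right sorted: [12, 22, 23]
Merge [1, 17] and [12, 22, 23]
= [1, 12, 17, 22, 23]


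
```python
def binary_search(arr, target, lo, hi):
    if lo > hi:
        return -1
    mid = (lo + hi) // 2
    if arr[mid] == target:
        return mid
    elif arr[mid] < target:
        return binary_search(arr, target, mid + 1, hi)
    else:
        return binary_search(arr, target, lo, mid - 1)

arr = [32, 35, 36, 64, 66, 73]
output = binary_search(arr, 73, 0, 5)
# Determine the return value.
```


binary_search(arr, 73, 0, 5)
lo=0, hi=5, mid=2, arr[mid]=36
36 < 73, search right half
lo=3, hi=5, mid=4, arr[mid]=66
66 < 73, search right half
lo=5, hi=5, mid=5, arr[mid]=73
arr[5] == 73, found at index 5
= 5


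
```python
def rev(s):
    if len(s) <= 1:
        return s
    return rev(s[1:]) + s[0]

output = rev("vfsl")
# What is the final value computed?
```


rev("vfsl")
= rev("fsl") + "v"
= rev("sl") + "f" + "v"
= rev("l") + "s" + "f" + "v"
= "l" + "s" + "f" + "v"
= "lsfv"


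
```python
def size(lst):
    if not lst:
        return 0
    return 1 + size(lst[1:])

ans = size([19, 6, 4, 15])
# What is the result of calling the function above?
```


size([19, 6, 4, 15])
= 1 + size([6, 4, 15])
= 1 + 1 + size([4, 15])
= 1 + 1 + 1 + size([15])
= 1 + 1 + 1 + 1 + size([])
= 1 + 1 + 1 + 1 + 0
= 4


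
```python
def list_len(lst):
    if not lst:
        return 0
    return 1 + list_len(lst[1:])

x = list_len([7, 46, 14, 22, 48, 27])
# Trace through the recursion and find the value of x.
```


list_len([7, 46, 14, 22, 48, 27])
= 1 + list_len([46, 14, 22, 48, 27])
= 1 + 1 + list_len([14, 22, 48, 27])
= 1 + 1 + 1 + list_len([22, 48, 27])
= 1 + 1 + 1 + 1 + list_len([48, 27])
= 1 + 1 + 1 + 1 + 1 + list_len([27])
= 1 + 1 + 1 + 1 + 1 + 1 + list_len([])
= 1 + 1 + 1 + 1 + 1 + 1 + 0
= 6


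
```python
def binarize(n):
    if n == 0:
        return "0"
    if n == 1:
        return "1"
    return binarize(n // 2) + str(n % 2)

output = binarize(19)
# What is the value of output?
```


binarize(19)
= binarize(9) + "1"
= binarize(4) + "1" + "1"
= binarize(2) + "0" + "1" + "1"
= binarize(1) + "0" + "0" + "1" + "1"
= "1" + "0" + "0" + "1" + "1"
= "10011"


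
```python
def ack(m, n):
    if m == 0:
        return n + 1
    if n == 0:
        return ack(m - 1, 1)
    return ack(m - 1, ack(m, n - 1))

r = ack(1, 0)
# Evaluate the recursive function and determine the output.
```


ack(1, 0)
n == 0: return ack(0, 1)
= ack(0, 1) = 2
= 2


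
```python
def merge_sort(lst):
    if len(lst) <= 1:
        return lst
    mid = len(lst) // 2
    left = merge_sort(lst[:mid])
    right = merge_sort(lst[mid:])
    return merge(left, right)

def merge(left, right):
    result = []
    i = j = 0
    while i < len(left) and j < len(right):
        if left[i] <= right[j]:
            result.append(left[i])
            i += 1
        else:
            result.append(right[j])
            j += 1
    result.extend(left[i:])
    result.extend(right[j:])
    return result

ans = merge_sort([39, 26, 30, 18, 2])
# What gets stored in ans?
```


merge_sort([39, 26, 30, 18, 2])
Split into [39, 26] and [30, 18, 2]
Left sorted: [26, 39]
Right sorted: [2, 18, 30]
Merge [26, 39] and [2, 18, 30]
= [2, 18, 26, 30, 39]


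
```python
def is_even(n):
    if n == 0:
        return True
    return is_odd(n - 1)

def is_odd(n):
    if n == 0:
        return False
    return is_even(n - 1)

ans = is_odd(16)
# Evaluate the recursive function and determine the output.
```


is_odd(16)
= is_even(15)
= is_odd(14)
= is_even(13)
= is_odd(12)
= is_even(11)
= is_odd(10)
= is_even(9)
= is_odd(8)
= is_even(7)
= is_odd(6)
= is_even(5)
= is_odd(4)
= is_even(3)
= is_odd(2)
= is_even(1)
= is_odd(0)
n == 0: return False
= False


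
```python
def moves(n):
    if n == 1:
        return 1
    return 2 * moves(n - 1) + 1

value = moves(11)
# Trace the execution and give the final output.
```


moves(11)
= 2 * moves(10) + 1
= 2 * (2 * moves(9) + 1) + 1
= 2 * (2 * (2 * moves(8) + 1) + 1) + 1
= 2 * (2 * (2 * (2 * moves(7) + 1) + 1) + 1) + 1
= 2 * (2 * (2 * (2 * (2 * moves(6) + 1) + 1) + 1) + 1) + 1
= 2 * (2 * (2 * (2 * (2 * (2 * moves(5) + 1) + 1) + 1) + 1) + 1) + 1
= 2 * (2 * (2 * (2 * (2 * (2 * (2 * moves(4) + 1) + 1) + 1) + 1) + 1) + 1) + 1
= 2 * (2 * (2 * (2 * (2 * (2 * (2 * (2 * moves(3) + 1) + 1) + 1) + 1) + 1) + 1) + 1) + 1
= 2 * (2 * (2 * (2 * (2 * (2 * (2 * (2 * (2 * moves(2) + 1) + 1) + 1) + 1) + 1) + 1) + 1) + 1) + 1
= 2 * (2 * (2 * (2 * (2 * (2 * (2 * (2 * (2 * (2 * moves(1) + 1) + 1) + 1) + 1) + 1) + 1) + 1) + 1) + 1) + 1
Now compute bottom-up:
moves(1) = 1
moves(2) = 2 * 1 + 1 = 3
moves(3) = 2 * 3 + 1 = 7
moves(4) = 2 * 7 + 1 = 15
moves(5) = 2 * 15 + 1 = 31
moves(6) = 2 * 31 + 1 = 63
moves(7) = 2 * 63 + 1 = 127
moves(8) = 2 * 127 + 1 = 255
moves(9) = 2 * 255 + 1 = 511
moves(10) = 2 * 511 + 1 = 1023
moves(11) = 2 * 1023 + 1 = 2047
= 2047


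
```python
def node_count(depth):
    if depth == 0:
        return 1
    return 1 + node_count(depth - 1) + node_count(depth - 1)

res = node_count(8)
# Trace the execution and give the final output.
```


node_count(8)
= 1 + node_count(7) + node_count(7)
= 1 + 2 * node_count(7)
node_count(k) = 2^(k+1) - 1
node_count(0) = 1
node_count(1) = 3
node_count(2) = 7
node_count(3) = 15
node_count(4) = 31
node_count(8) = 2^9 - 1 = 511


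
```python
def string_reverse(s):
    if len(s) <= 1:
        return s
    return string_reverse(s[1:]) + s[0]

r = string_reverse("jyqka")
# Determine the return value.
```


string_reverse("jyqka")
= string_reverse("yqka") + "j"
= string_reverse("qka") + "y" + "j"
= string_reverse("ka") + "q" + "y" + "j"
= string_reverse("a") + "k" + "q" + "y" + "j"
= "a" + "k" + "q" + "y" + "j"
= "akqyj"


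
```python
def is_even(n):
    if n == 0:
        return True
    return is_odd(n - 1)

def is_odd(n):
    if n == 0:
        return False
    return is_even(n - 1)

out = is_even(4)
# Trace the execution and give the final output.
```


is_even(4)
= is_odd(3)
= is_even(2)
= is_odd(1)
= is_even(0)
n == 0: return True
= True


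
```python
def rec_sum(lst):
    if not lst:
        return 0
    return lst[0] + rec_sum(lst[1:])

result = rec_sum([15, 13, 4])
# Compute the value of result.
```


rec_sum([15, 13, 4])
= 15 + rec_sum([13, 4])
= 15 + 13 + rec_sum([4])
= 15 + 13 + 4 + rec_sum([])
= 15 + 13 + 4 + 0
= 32


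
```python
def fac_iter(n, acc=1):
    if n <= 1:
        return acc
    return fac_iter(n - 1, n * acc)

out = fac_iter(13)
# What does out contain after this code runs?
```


fac_iter(13, 1)
= fac_iter(12, 13 * 1) = fac_iter(12, 13)
= fac_iter(11, 12 * 13) = fac_iter(11, 156)
= fac_iter(10, 11 * 156) = fac_iter(10, 1716)
= fac_iter(9, 10 * 1716) = fac_iter(9, 17160)
= fac_iter(8, 9 * 17160) = fac_iter(8, 154440)
= fac_iter(7, 8 * 154440) = fac_iter(7, 1235520)
= fac_iter(6, 7 * 1235520) = fac_iter(6, 8648640)
= fac_iter(5, 6 * 8648640) = fac_iter(5, 51891840)
= fac_iter(4, 5 * 51891840) = fac_iter(4, 259459200)
= fac_iter(3, 4 * 259459200) = fac_iter(3, 1037836800)
= fac_iter(2, 3 * 1037836800) = fac_iter(2, 3113510400)
= fac_iter(1, 2 * 3113510400) = fac_iter(1, 6227020800)
n <= 1, return acc = 6227020800


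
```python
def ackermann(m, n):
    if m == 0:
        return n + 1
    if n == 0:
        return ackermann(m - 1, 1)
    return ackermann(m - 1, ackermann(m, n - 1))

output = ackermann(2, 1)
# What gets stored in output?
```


ackermann(2, 1)
= ackermann(1, ackermann(2, 0))
First compute ackermann(2, 0) = 3
= ackermann(1, 3)
= 5


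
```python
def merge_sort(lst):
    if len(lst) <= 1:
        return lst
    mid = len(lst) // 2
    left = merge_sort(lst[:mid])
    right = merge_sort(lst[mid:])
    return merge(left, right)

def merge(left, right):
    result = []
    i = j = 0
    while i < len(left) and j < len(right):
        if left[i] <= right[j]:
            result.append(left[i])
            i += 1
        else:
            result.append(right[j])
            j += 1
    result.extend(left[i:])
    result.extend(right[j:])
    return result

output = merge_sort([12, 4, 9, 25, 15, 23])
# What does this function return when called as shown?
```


merge_sort([12, 4, 9, 25, 15, 23])
Split into [12, 4, 9] and [25, 15, 23]
Left sorted: [4, 9, 12]
Right sorted: [15, 23, 25]
Merge [4, 9, 12] and [15, 23, 25]
= [4, 9, 12, 15, 23, 25]


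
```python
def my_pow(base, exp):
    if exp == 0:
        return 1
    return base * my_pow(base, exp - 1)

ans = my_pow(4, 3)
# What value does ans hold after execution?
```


my_pow(4, 3)
= 4 * my_pow(4, 2)
= 4 * 4 * my_pow(4, 1)
= 4 * 4 * 4 * my_pow(4, 0)
= 4 * 4 * 4 * 1
= 64


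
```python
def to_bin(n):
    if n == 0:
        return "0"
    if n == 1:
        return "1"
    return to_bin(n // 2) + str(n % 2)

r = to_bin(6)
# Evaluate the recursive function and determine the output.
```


to_bin(6)
= to_bin(3) + "0"
= to_bin(1) + "1" + "0"
= "1" + "1" + "0"
= "110"


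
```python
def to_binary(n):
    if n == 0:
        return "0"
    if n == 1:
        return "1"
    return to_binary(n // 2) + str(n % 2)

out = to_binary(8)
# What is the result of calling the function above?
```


to_binary(8)
= to_binary(4) + "0"
= to_binary(2) + "0" + "0"
= to_binary(1) + "0" + "0" + "0"
= "1" + "0" + "0" + "0"
= "1000"


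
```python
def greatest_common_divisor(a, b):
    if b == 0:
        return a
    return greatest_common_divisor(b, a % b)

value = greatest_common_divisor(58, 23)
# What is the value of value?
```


greatest_common_divisor(58, 23)
= greatest_common_divisor(23, 58 % 23) = greatest_common_divisor(23, 12)
= greatest_common_divisor(12, 23 % 12) = greatest_common_divisor(12, 11)
= greatest_common_divisor(11, 12 % 11) = greatest_common_divisor(11, 1)
= greatest_common_divisor(1, 11 % 1) = greatest_common_divisor(1, 0)
b == 0, return a = 1


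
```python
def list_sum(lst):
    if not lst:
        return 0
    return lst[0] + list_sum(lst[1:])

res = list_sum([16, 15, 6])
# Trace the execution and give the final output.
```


list_sum([16, 15, 6])
= 16 + list_sum([15, 6])
= 16 + 15 + list_sum([6])
= 16 + 15 + 6 + list_sum([])
= 16 + 15 + 6 + 0
= 37


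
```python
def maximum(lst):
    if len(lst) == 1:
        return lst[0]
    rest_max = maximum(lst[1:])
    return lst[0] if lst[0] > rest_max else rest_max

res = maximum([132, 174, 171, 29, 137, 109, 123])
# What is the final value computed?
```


maximum([132, 174, 171, 29, 137, 109, 123])
= compare 132 with maximum([174, 171, 29, 137, 109, 123])
= compare 174 with maximum([171, 29, 137, 109, 123])
= compare 171 with maximum([29, 137, 109, 123])
= compare 29 with maximum([137, 109, 123])
= compare 137 with maximum([109, 123])
= compare 109 with maximum([123])
Base: maximum([123]) = 123
compare 109 with 123: max = 123
compare 137 with 123: max = 137
compare 29 with 137: max = 137
compare 171 with 137: max = 171
compare 174 with 171: max = 174
compare 132 with 174: max = 174
= 174


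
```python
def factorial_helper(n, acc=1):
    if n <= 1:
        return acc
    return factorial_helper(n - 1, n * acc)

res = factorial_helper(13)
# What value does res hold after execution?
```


factorial_helper(13, 1)
= factorial_helper(12, 13 * 1) = factorial_helper(12, 13)
= factorial_helper(11, 12 * 13) = factorial_helper(11, 156)
= factorial_helper(10, 11 * 156) = factorial_helper(10, 1716)
= factorial_helper(9, 10 * 1716) = factorial_helper(9, 17160)
= factorial_helper(8, 9 * 17160) = factorial_helper(8, 154440)
= factorial_helper(7, 8 * 154440) = factorial_helper(7, 1235520)
= factorial_helper(6, 7 * 1235520) = factorial_helper(6, 8648640)
= factorial_helper(5, 6 * 8648640) = factorial_helper(5, 51891840)
= factorial_helper(4, 5 * 51891840) = factorial_helper(4, 259459200)
= factorial_helper(3, 4 * 259459200) = factorial_helper(3, 1037836800)
= factorial_helper(2, 3 * 1037836800) = factorial_helper(2, 3113510400)
= factorial_helper(1, 2 * 3113510400) = factorial_helper(1, 6227020800)
n <= 1, return acc = 6227020800


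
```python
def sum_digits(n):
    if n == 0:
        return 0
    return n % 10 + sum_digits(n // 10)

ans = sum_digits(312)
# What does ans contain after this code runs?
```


sum_digits(312)
= 2 + sum_digits(31)
= 2 + 1 + sum_digits(3)
= 2 + 1 + 3 + sum_digits(0)
= 2 + 1 + 3 + 0
= 6


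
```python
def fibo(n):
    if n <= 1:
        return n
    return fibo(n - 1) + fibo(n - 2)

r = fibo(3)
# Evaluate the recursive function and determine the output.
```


fibo(3)
= fibo(2) + fibo(1)
Computing bottom-up: fibo(0)=0, fibo(1)=1, fibo(2)=1, fibo(3)=2
= 2


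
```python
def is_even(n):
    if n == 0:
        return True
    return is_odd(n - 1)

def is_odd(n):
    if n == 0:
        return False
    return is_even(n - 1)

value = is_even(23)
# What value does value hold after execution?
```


is_even(23)
= is_odd(22)
= is_even(21)
= is_odd(20)
= is_even(19)
= is_odd(18)
= is_even(17)
= is_odd(16)
= is_even(15)
= is_odd(14)
= is_even(13)
= is_odd(12)
= is_even(11)
= is_odd(10)
= is_even(9)
= is_odd(8)
= is_even(7)
= is_odd(6)
= is_even(5)
= is_odd(4)
= is_even(3)
= is_odd(2)
= is_even(1)
= is_odd(0)
n == 0: return False
= False


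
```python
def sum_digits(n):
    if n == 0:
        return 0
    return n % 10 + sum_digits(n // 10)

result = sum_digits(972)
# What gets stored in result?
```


sum_digits(972)
= 2 + sum_digits(97)
= 2 + 7 + sum_digits(9)
= 2 + 7 + 9 + sum_digits(0)
= 2 + 7 + 9 + 0
= 18


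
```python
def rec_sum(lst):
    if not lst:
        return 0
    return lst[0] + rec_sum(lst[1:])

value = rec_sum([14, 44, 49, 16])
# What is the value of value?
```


rec_sum([14, 44, 49, 16])
= 14 + rec_sum([44, 49, 16])
= 14 + 44 + rec_sum([49, 16])
= 14 + 44 + 49 + rec_sum([16])
= 14 + 44 + 49 + 16 + rec_sum([])
= 14 + 44 + 49 + 16 + 0
= 123


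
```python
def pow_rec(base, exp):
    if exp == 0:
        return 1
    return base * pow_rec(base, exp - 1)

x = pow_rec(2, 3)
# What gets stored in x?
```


pow_rec(2, 3)
= 2 * pow_rec(2, 2)
= 2 * 2 * pow_rec(2, 1)
= 2 * 2 * 2 * pow_rec(2, 0)
= 2 * 2 * 2 * 1
= 8


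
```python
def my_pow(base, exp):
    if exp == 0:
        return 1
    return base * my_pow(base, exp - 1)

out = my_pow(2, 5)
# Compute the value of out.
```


my_pow(2, 5)
= 2 * my_pow(2, 4)
= 2 * 2 * my_pow(2, 3)
= 2 * 2 * 2 * my_pow(2, 2)
= 2 * 2 * 2 * 2 * my_pow(2, 1)
= 2 * 2 * 2 * 2 * 2 * my_pow(2, 0)
= 2 * 2 * 2 * 2 * 2 * 1
= 32


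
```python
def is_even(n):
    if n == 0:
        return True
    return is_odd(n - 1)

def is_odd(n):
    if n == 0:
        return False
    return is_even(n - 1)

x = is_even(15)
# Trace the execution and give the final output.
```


is_even(15)
= is_odd(14)
= is_even(13)
= is_odd(12)
= is_even(11)
= is_odd(10)
= is_even(9)
= is_odd(8)
= is_even(7)
= is_odd(6)
= is_even(5)
= is_odd(4)
= is_even(3)
= is_odd(2)
= is_even(1)
= is_odd(0)
n == 0: return False
= False


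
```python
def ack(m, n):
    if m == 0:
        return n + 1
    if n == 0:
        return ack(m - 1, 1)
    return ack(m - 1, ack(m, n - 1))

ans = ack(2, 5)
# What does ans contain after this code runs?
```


ack(2, 5)
= ack(1, ack(2, 4))
First compute ack(2, 4) = 11
= ack(1, 11)
= 13


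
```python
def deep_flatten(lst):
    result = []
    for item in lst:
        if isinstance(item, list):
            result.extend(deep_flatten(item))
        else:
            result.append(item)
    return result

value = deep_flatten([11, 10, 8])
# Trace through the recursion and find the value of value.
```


deep_flatten([11, 10, 8])
Processing each element:
  11 is not a list -> append 11
  10 is not a list -> append 10
  8 is not a list -> append 8
= [11, 10, 8]


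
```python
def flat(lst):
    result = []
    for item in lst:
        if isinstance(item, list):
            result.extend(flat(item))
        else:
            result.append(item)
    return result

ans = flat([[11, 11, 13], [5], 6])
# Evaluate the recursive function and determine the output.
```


flat([[11, 11, 13], [5], 6])
Processing each element:
  [11, 11, 13] is a list -> flat recursively -> [11, 11, 13]
  [5] is a list -> flat recursively -> [5]
  6 is not a list -> append 6
= [11, 11, 13, 5, 6]


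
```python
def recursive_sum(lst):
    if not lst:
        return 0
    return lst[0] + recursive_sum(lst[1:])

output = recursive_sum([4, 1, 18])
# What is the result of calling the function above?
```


recursive_sum([4, 1, 18])
= 4 + recursive_sum([1, 18])
= 4 + 1 + recursive_sum([18])
= 4 + 1 + 18 + recursive_sum([])
= 4 + 1 + 18 + 0
= 23


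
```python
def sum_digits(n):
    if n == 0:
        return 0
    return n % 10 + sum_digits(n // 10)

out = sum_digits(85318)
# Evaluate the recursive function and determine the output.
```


sum_digits(85318)
= 8 + sum_digits(8531)
= 8 + 1 + sum_digits(853)
= 8 + 1 + 3 + sum_digits(85)
= 8 + 1 + 3 + 5 + sum_digits(8)
= 8 + 1 + 3 + 5 + 8 + sum_digits(0)
= 8 + 1 + 3 + 5 + 8 + 0
= 25


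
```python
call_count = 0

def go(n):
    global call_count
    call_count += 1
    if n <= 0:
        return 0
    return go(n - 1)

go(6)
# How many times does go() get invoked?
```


go(6) calls go(5) calls ... calls go(0)
Total calls: 6 + 1 (for base case) = 7


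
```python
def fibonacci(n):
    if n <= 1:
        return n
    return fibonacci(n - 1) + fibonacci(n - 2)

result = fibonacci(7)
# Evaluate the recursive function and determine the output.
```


fibonacci(7)
= fibonacci(6) + fibonacci(5)
= (fibonacci(5) + fibonacci(4)) + fibonacci(5)
Computing bottom-up: fibonacci(0)=0, fibonacci(1)=1, fibonacci(2)=1, fibonacci(3)=2, fibonacci(4)=3, fibonacci(5)=5, fibonacci(6)=8, fibonacci(7)=13
= 13


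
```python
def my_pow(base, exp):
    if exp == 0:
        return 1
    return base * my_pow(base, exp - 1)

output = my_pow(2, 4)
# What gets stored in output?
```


my_pow(2, 4)
= 2 * my_pow(2, 3)
= 2 * 2 * my_pow(2, 2)
= 2 * 2 * 2 * my_pow(2, 1)
= 2 * 2 * 2 * 2 * my_pow(2, 0)
= 2 * 2 * 2 * 2 * 1
= 16


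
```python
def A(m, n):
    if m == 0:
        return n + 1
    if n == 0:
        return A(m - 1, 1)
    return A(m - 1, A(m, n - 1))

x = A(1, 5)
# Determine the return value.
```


A(1, 5)
= A(0, A(1, 4))
First compute A(1, 4) = 6
= A(0, 6)
= 7


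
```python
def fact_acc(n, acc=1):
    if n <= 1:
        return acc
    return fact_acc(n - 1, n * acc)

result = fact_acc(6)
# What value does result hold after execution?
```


fact_acc(6, 1)
= fact_acc(5, 6 * 1) = fact_acc(5, 6)
= fact_acc(4, 5 * 6) = fact_acc(4, 30)
= fact_acc(3, 4 * 30) = fact_acc(3, 120)
= fact_acc(2, 3 * 120) = fact_acc(2, 360)
= fact_acc(1, 2 * 360) = fact_acc(1, 720)
n <= 1, return acc = 720


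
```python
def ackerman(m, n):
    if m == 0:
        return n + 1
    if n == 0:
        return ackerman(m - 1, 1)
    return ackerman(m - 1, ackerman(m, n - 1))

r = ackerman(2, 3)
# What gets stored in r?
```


ackerman(2, 3)
= ackerman(1, ackerman(2, 2))
First compute ackerman(2, 2) = 7
= ackerman(1, 7)
= 9


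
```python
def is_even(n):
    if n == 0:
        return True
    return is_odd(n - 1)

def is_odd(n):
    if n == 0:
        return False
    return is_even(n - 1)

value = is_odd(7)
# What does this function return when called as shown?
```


is_odd(7)
= is_even(6)
= is_odd(5)
= is_even(4)
= is_odd(3)
= is_even(2)
= is_odd(1)
= is_even(0)
n == 0: return True
= True


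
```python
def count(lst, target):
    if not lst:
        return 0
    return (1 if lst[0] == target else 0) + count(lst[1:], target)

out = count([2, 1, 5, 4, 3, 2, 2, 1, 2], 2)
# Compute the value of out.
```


count([2, 1, 5, 4, 3, 2, 2, 1, 2], 2)
lst[0]=2 == 2: 1 + count([1, 5, 4, 3, 2, 2, 1, 2], 2)
lst[0]=1 != 2: 0 + count([5, 4, 3, 2, 2, 1, 2], 2)
lst[0]=5 != 2: 0 + count([4, 3, 2, 2, 1, 2], 2)
lst[0]=4 != 2: 0 + count([3, 2, 2, 1, 2], 2)
lst[0]=3 != 2: 0 + count([2, 2, 1, 2], 2)
lst[0]=2 == 2: 1 + count([2, 1, 2], 2)
lst[0]=2 == 2: 1 + count([1, 2], 2)
lst[0]=1 != 2: 0 + count([2], 2)
lst[0]=2 == 2: 1 + count([], 2)
= 4


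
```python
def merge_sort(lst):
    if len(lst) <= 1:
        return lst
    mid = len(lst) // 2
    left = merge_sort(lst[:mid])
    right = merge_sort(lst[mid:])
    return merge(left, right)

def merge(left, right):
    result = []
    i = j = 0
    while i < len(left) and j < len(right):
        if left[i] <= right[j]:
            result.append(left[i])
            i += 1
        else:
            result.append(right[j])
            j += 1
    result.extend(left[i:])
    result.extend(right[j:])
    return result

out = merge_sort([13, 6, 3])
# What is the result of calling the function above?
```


merge_sort([13, 6, 3])
Split into [13] and [6, 3]
Left sorted: [13]
Right sorted: [3, 6]
Merge [13] and [3, 6]
= [3, 6, 13]


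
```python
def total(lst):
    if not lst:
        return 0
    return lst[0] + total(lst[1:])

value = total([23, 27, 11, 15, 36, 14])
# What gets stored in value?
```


total([23, 27, 11, 15, 36, 14])
= 23 + total([27, 11, 15, 36, 14])
= 23 + 27 + total([11, 15, 36, 14])
= 23 + 27 + 11 + total([15, 36, 14])
= 23 + 27 + 11 + 15 + total([36, 14])
= 23 + 27 + 11 + 15 + 36 + total([14])
= 23 + 27 + 11 + 15 + 36 + 14 + total([])
= 23 + 27 + 11 + 15 + 36 + 14 + 0
= 126


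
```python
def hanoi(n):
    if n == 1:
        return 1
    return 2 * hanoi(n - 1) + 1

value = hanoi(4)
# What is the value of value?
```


hanoi(4)
= 2 * hanoi(3) + 1
= 2 * (2 * hanoi(2) + 1) + 1
= 2 * (2 * (2 * hanoi(1) + 1) + 1) + 1
Now compute bottom-up:
hanoi(1) = 1
hanoi(2) = 2 * 1 + 1 = 3
hanoi(3) = 2 * 3 + 1 = 7
hanoi(4) = 2 * 7 + 1 = 15
= 15


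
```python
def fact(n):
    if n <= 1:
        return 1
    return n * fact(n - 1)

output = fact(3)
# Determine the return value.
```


fact(3)
= 3 * fact(2)
= 3 * 2 * fact(1)
= 3 * 2 * 1
= 6


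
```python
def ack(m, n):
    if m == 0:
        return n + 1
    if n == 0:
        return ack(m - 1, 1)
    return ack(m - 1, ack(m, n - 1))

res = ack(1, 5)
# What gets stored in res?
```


ack(1, 5)
= ack(0, ack(1, 4))
First compute ack(1, 4) = 6
= ack(0, 6)
= 7


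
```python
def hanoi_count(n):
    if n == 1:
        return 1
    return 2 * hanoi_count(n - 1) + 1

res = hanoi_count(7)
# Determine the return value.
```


hanoi_count(7)
= 2 * hanoi_count(6) + 1
= 2 * (2 * hanoi_count(5) + 1) + 1
= 2 * (2 * (2 * hanoi_count(4) + 1) + 1) + 1
= 2 * (2 * (2 * (2 * hanoi_count(3) + 1) + 1) + 1) + 1
= 2 * (2 * (2 * (2 * (2 * hanoi_count(2) + 1) + 1) + 1) + 1) + 1
= 2 * (2 * (2 * (2 * (2 * (2 * hanoi_count(1) + 1) + 1) + 1) + 1) + 1) + 1
Now compute bottom-up:
hanoi_count(1) = 1
hanoi_count(2) = 2 * 1 + 1 = 3
hanoi_count(3) = 2 * 3 + 1 = 7
hanoi_count(4) = 2 * 7 + 1 = 15
hanoi_count(5) = 2 * 15 + 1 = 31
hanoi_count(6) = 2 * 31 + 1 = 63
hanoi_count(7) = 2 * 63 + 1 = 127
= 127


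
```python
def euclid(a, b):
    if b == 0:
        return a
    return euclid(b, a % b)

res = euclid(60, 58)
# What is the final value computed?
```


euclid(60, 58)
= euclid(58, 60 % 58) = euclid(58, 2)
= euclid(2, 58 % 2) = euclid(2, 0)
b == 0, return a = 2


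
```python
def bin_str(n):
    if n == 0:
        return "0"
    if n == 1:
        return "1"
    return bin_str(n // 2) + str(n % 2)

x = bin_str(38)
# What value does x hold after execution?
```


bin_str(38)
= bin_str(19) + "0"
= bin_str(9) + "1" + "0"
= bin_str(4) + "1" + "1" + "0"
= bin_str(2) + "0" + "1" + "1" + "0"
= bin_str(1) + "0" + "0" + "1" + "1" + "0"
= "1" + "0" + "0" + "1" + "1" + "0"
= "100110"


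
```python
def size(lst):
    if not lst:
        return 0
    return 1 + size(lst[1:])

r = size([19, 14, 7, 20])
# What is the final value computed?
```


size([19, 14, 7, 20])
= 1 + size([14, 7, 20])
= 1 + 1 + size([7, 20])
= 1 + 1 + 1 + size([20])
= 1 + 1 + 1 + 1 + size([])
= 1 + 1 + 1 + 1 + 0
= 4


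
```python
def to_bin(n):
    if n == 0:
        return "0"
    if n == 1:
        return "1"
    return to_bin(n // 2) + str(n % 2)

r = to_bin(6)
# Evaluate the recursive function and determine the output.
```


to_bin(6)
= to_bin(3) + "0"
= to_bin(1) + "1" + "0"
= "1" + "1" + "0"
= "110"


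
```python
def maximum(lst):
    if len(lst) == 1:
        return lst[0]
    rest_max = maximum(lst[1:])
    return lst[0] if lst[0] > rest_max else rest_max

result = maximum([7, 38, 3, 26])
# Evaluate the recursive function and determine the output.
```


maximum([7, 38, 3, 26])
= compare 7 with maximum([38, 3, 26])
= compare 38 with maximum([3, 26])
= compare 3 with maximum([26])
Base: maximum([26]) = 26
compare 3 with 26: max = 26
compare 38 with 26: max = 38
compare 7 with 38: max = 38
= 38


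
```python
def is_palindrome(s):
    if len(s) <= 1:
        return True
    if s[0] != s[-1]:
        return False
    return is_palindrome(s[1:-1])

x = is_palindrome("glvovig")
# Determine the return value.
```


is_palindrome("glvovig")
"glvovig": s[0]='g' == s[-1]='g' -> is_palindrome("lvovi")
"lvovi": s[0]='l' != s[-1]='i' -> False
= False


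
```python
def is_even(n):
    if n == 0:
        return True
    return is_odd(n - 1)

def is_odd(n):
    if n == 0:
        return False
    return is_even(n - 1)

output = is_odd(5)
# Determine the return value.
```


is_odd(5)
= is_even(4)
= is_odd(3)
= is_even(2)
= is_odd(1)
= is_even(0)
n == 0: return True
= True


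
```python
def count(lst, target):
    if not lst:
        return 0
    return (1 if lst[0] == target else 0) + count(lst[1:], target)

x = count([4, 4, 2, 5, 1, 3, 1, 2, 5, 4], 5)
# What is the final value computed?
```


count([4, 4, 2, 5, 1, 3, 1, 2, 5, 4], 5)
lst[0]=4 != 5: 0 + count([4, 2, 5, 1, 3, 1, 2, 5, 4], 5)
lst[0]=4 != 5: 0 + count([2, 5, 1, 3, 1, 2, 5, 4], 5)
lst[0]=2 != 5: 0 + count([5, 1, 3, 1, 2, 5, 4], 5)
lst[0]=5 == 5: 1 + count([1, 3, 1, 2, 5, 4], 5)
lst[0]=1 != 5: 0 + count([3, 1, 2, 5, 4], 5)
lst[0]=3 != 5: 0 + count([1, 2, 5, 4], 5)
lst[0]=1 != 5: 0 + count([2, 5, 4], 5)
lst[0]=2 != 5: 0 + count([5, 4], 5)
lst[0]=5 == 5: 1 + count([4], 5)
lst[0]=4 != 5: 0 + count([], 5)
= 2


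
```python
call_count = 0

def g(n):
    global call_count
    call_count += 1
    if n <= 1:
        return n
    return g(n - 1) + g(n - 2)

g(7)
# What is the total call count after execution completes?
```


g(7) calls g(6) and g(5); each non-base call branches into two more.
Let C(k) = total number of calls made by g(k), including the call to g(k) itself.
Base cases: C(0) = 1, C(1) = 1
Recurrence: C(k) = 1 + C(k-1) + C(k-2)
  C(2) = 1 + C(1) + C(0) = 1 + 1 + 1 = 3
  C(3) = 1 + C(2) + C(1) = 1 + 3 + 1 = 5
  C(4) = 1 + C(3) + C(2) = 1 + 5 + 3 = 9
  C(5) = 1 + C(4) + C(3) = 1 + 9 + 5 = 15
  C(6) = 1 + C(5) + C(4) = 1 + 15 + 9 = 25
  C(7) = 1 + C(6) + C(5) = 1 + 25 + 15 = 41
Total calls = C(7) = 41


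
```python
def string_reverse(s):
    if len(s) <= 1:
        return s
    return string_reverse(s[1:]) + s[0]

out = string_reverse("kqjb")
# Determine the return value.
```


string_reverse("kqjb")
= string_reverse("qjb") + "k"
= string_reverse("jb") + "q" + "k"
= string_reverse("b") + "j" + "q" + "k"
= "b" + "j" + "q" + "k"
= "bjqk"


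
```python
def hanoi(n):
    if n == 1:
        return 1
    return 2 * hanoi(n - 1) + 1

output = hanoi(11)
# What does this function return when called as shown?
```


hanoi(11)
= 2 * hanoi(10) + 1
= 2 * (2 * hanoi(9) + 1) + 1
= 2 * (2 * (2 * hanoi(8) + 1) + 1) + 1
= 2 * (2 * (2 * (2 * hanoi(7) + 1) + 1) + 1) + 1
= 2 * (2 * (2 * (2 * (2 * hanoi(6) + 1) + 1) + 1) + 1) + 1
= 2 * (2 * (2 * (2 * (2 * (2 * hanoi(5) + 1) + 1) + 1) + 1) + 1) + 1
= 2 * (2 * (2 * (2 * (2 * (2 * (2 * hanoi(4) + 1) + 1) + 1) + 1) + 1) + 1) + 1
= 2 * (2 * (2 * (2 * (2 * (2 * (2 * (2 * hanoi(3) + 1) + 1) + 1) + 1) + 1) + 1) + 1) + 1
= 2 * (2 * (2 * (2 * (2 * (2 * (2 * (2 * (2 * hanoi(2) + 1) + 1) + 1) + 1) + 1) + 1) + 1) + 1) + 1
= 2 * (2 * (2 * (2 * (2 * (2 * (2 * (2 * (2 * (2 * hanoi(1) + 1) + 1) + 1) + 1) + 1) + 1) + 1) + 1) + 1) + 1
Now compute bottom-up:
hanoi(1) = 1
hanoi(2) = 2 * 1 + 1 = 3
hanoi(3) = 2 * 3 + 1 = 7
hanoi(4) = 2 * 7 + 1 = 15
hanoi(5) = 2 * 15 + 1 = 31
hanoi(6) = 2 * 31 + 1 = 63
hanoi(7) = 2 * 63 + 1 = 127
hanoi(8) = 2 * 127 + 1 = 255
hanoi(9) = 2 * 255 + 1 = 511
hanoi(10) = 2 * 511 + 1 = 1023
hanoi(11) = 2 * 1023 + 1 = 2047
= 2047


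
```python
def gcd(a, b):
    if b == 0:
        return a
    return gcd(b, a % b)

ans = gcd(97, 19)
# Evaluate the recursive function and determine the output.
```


gcd(97, 19)
= gcd(19, 97 % 19) = gcd(19, 2)
= gcd(2, 19 % 2) = gcd(2, 1)
= gcd(1, 2 % 1) = gcd(1, 0)
b == 0, return a = 1


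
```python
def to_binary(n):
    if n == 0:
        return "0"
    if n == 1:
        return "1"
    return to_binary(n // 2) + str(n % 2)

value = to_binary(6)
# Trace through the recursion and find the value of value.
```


to_binary(6)
= to_binary(3) + "0"
= to_binary(1) + "1" + "0"
= "1" + "1" + "0"
= "110"


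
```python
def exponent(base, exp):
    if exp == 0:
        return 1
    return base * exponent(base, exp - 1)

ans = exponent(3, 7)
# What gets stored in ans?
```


exponent(3, 7)
= 3 * exponent(3, 6)
= 3 * 3 * exponent(3, 5)
= 3 * 3 * 3 * exponent(3, 4)
= 3 * 3 * 3 * 3 * exponent(3, 3)
= 3 * 3 * 3 * 3 * 3 * exponent(3, 2)
= 3 * 3 * 3 * 3 * 3 * 3 * exponent(3, 1)
= 3 * 3 * 3 * 3 * 3 * 3 * 3 * exponent(3, 0)
= 3 * 3 * 3 * 3 * 3 * 3 * 3 * 1
= 2187


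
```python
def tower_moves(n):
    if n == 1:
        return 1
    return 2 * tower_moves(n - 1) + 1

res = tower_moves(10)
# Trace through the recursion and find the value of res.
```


tower_moves(10)
= 2 * tower_moves(9) + 1
= 2 * (2 * tower_moves(8) + 1) + 1
= 2 * (2 * (2 * tower_moves(7) + 1) + 1) + 1
= 2 * (2 * (2 * (2 * tower_moves(6) + 1) + 1) + 1) + 1
= 2 * (2 * (2 * (2 * (2 * tower_moves(5) + 1) + 1) + 1) + 1) + 1
= 2 * (2 * (2 * (2 * (2 * (2 * tower_moves(4) + 1) + 1) + 1) + 1) + 1) + 1
= 2 * (2 * (2 * (2 * (2 * (2 * (2 * tower_moves(3) + 1) + 1) + 1) + 1) + 1) + 1) + 1
= 2 * (2 * (2 * (2 * (2 * (2 * (2 * (2 * tower_moves(2) + 1) + 1) + 1) + 1) + 1) + 1) + 1) + 1
= 2 * (2 * (2 * (2 * (2 * (2 * (2 * (2 * (2 * tower_moves(1) + 1) + 1) + 1) + 1) + 1) + 1) + 1) + 1) + 1
Now compute bottom-up:
tower_moves(1) = 1
tower_moves(2) = 2 * 1 + 1 = 3
tower_moves(3) = 2 * 3 + 1 = 7
tower_moves(4) = 2 * 7 + 1 = 15
tower_moves(5) = 2 * 15 + 1 = 31
tower_moves(6) = 2 * 31 + 1 = 63
tower_moves(7) = 2 * 63 + 1 = 127
tower_moves(8) = 2 * 127 + 1 = 255
tower_moves(9) = 2 * 255 + 1 = 511
tower_moves(10) = 2 * 511 + 1 = 1023
= 1023


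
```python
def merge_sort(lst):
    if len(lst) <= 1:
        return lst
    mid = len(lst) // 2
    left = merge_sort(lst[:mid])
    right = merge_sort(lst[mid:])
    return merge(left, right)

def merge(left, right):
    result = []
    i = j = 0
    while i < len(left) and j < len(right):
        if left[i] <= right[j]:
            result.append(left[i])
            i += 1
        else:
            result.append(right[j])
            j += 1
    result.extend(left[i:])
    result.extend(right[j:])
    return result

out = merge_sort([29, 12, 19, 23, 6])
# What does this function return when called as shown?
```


merge_sort([29, 12, 19, 23, 6])
Split into [29, 12] and [19, 23, 6]
Left sorted: [12, 29]
Right sorted: [6, 19, 23]
Merge [12, 29] and [6, 19, 23]
= [6, 12, 19, 23, 29]


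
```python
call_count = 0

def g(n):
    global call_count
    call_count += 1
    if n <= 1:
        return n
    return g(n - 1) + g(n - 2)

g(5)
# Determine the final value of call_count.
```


g(5) calls g(4) and g(3); each non-base call branches into two more.
Let C(k) = total number of calls made by g(k), including the call to g(k) itself.
Base cases: C(0) = 1, C(1) = 1
Recurrence: C(k) = 1 + C(k-1) + C(k-2)
  C(2) = 1 + C(1) + C(0) = 1 + 1 + 1 = 3
  C(3) = 1 + C(2) + C(1) = 1 + 3 + 1 = 5
  C(4) = 1 + C(3) + C(2) = 1 + 5 + 3 = 9
  C(5) = 1 + C(4) + C(3) = 1 + 9 + 5 = 15
Total calls = C(5) = 15


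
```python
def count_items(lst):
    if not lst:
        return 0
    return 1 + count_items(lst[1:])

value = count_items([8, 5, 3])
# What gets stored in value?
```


count_items([8, 5, 3])
= 1 + count_items([5, 3])
= 1 + 1 + count_items([3])
= 1 + 1 + 1 + count_items([])
= 1 + 1 + 1 + 0
= 3


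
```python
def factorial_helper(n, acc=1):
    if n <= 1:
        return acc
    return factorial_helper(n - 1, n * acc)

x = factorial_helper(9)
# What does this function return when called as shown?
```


factorial_helper(9, 1)
= factorial_helper(8, 9 * 1) = factorial_helper(8, 9)
= factorial_helper(7, 8 * 9) = factorial_helper(7, 72)
= factorial_helper(6, 7 * 72) = factorial_helper(6, 504)
= factorial_helper(5, 6 * 504) = factorial_helper(5, 3024)
= factorial_helper(4, 5 * 3024) = factorial_helper(4, 15120)
= factorial_helper(3, 4 * 15120) = factorial_helper(3, 60480)
= factorial_helper(2, 3 * 60480) = factorial_helper(2, 181440)
= factorial_helper(1, 2 * 181440) = factorial_helper(1, 362880)
n <= 1, return acc = 362880


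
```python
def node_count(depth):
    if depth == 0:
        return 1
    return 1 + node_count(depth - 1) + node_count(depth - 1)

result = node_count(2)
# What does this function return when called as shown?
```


node_count(2)
= 1 + node_count(1) + node_count(1)
= 1 + 2 * node_count(1)
node_count(k) = 2^(k+1) - 1
node_count(0) = 1
node_count(1) = 3
node_count(2) = 7
node_count(2) = 2^3 - 1 = 7


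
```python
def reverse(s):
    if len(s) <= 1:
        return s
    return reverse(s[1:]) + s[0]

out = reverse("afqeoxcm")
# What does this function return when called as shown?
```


reverse("afqeoxcm")
= reverse("fqeoxcm") + "a"
= reverse("qeoxcm") + "f" + "a"
= reverse("eoxcm") + "q" + "f" + "a"
= reverse("oxcm") + "e" + "q" + "f" + "a"
= reverse("xcm") + "o" + "e" + "q" + "f" + "a"
= reverse("cm") + "x" + "o" + "e" + "q" + "f" + "a"
= reverse("m") + "c" + "x" + "o" + "e" + "q" + "f" + "a"
= "m" + "c" + "x" + "o" + "e" + "q" + "f" + "a"
= "mcxoeqfa"


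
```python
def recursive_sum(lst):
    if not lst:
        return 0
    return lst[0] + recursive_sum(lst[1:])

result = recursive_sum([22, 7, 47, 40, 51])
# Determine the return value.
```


recursive_sum([22, 7, 47, 40, 51])
= 22 + recursive_sum([7, 47, 40, 51])
= 22 + 7 + recursive_sum([47, 40, 51])
= 22 + 7 + 47 + recursive_sum([40, 51])
= 22 + 7 + 47 + 40 + recursive_sum([51])
= 22 + 7 + 47 + 40 + 51 + recursive_sum([])
= 22 + 7 + 47 + 40 + 51 + 0
= 167


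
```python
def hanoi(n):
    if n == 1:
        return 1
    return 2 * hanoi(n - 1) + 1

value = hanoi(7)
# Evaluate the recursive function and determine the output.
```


hanoi(7)
= 2 * hanoi(6) + 1
= 2 * (2 * hanoi(5) + 1) + 1
= 2 * (2 * (2 * hanoi(4) + 1) + 1) + 1
= 2 * (2 * (2 * (2 * hanoi(3) + 1) + 1) + 1) + 1
= 2 * (2 * (2 * (2 * (2 * hanoi(2) + 1) + 1) + 1) + 1) + 1
= 2 * (2 * (2 * (2 * (2 * (2 * hanoi(1) + 1) + 1) + 1) + 1) + 1) + 1
Now compute bottom-up:
hanoi(1) = 1
hanoi(2) = 2 * 1 + 1 = 3
hanoi(3) = 2 * 3 + 1 = 7
hanoi(4) = 2 * 7 + 1 = 15
hanoi(5) = 2 * 15 + 1 = 31
hanoi(6) = 2 * 31 + 1 = 63
hanoi(7) = 2 * 63 + 1 = 127
= 127


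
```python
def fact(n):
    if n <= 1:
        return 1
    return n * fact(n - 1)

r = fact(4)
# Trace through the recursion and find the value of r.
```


fact(4)
= 4 * fact(3)
= 4 * 3 * fact(2)
= 4 * 3 * 2 * fact(1)
= 4 * 3 * 2 * 1
= 24


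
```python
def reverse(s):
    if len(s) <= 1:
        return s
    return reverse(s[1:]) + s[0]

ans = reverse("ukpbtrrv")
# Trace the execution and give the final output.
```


reverse("ukpbtrrv")
= reverse("kpbtrrv") + "u"
= reverse("pbtrrv") + "k" + "u"
= reverse("btrrv") + "p" + "k" + "u"
= reverse("trrv") + "b" + "p" + "k" + "u"
= reverse("rrv") + "t" + "b" + "p" + "k" + "u"
= reverse("rv") + "r" + "t" + "b" + "p" + "k" + "u"
= reverse("v") + "r" + "r" + "t" + "b" + "p" + "k" + "u"
= "v" + "r" + "r" + "t" + "b" + "p" + "k" + "u"
= "vrrtbpku"


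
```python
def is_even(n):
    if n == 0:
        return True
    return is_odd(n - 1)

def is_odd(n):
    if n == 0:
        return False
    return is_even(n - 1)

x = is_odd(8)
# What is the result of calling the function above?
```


is_odd(8)
= is_even(7)
= is_odd(6)
= is_even(5)
= is_odd(4)
= is_even(3)
= is_odd(2)
= is_even(1)
= is_odd(0)
n == 0: return False
= False


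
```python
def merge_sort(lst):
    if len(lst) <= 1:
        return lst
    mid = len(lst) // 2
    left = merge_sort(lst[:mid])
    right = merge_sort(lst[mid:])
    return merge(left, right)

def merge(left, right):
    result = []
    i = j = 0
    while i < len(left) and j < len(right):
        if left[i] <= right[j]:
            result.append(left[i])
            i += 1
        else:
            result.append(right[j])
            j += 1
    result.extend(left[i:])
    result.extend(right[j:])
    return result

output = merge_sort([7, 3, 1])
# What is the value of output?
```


merge_sort([7, 3, 1])
Split into [7] and [3, 1]
Left sorted: [7]
Right sorted: [1, 3]
Merge [7] and [1, 3]
= [1, 3, 7]


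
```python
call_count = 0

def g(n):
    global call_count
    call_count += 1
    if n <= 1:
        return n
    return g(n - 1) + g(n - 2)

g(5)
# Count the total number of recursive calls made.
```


g(5) calls g(4) and g(3); each non-base call branches into two more.
Let C(k) = total number of calls made by g(k), including the call to g(k) itself.
Base cases: C(0) = 1, C(1) = 1
Recurrence: C(k) = 1 + C(k-1) + C(k-2)
  C(2) = 1 + C(1) + C(0) = 1 + 1 + 1 = 3
  C(3) = 1 + C(2) + C(1) = 1 + 3 + 1 = 5
  C(4) = 1 + C(3) + C(2) = 1 + 5 + 3 = 9
  C(5) = 1 + C(4) + C(3) = 1 + 9 + 5 = 15
Total calls = C(5) = 15
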